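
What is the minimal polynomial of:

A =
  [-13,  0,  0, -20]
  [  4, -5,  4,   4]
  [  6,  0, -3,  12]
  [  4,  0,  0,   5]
x^2 + 8*x + 15

The characteristic polynomial is χ_A(x) = (x + 3)^2*(x + 5)^2, so the eigenvalues are known. The minimal polynomial is
  m_A(x) = Π_λ (x − λ)^{k_λ}
where k_λ is the size of the *largest* Jordan block for λ (equivalently, the smallest k with (A − λI)^k v = 0 for every generalised eigenvector v of λ).

  λ = -5: largest Jordan block has size 1, contributing (x + 5)
  λ = -3: largest Jordan block has size 1, contributing (x + 3)

So m_A(x) = (x + 3)*(x + 5) = x^2 + 8*x + 15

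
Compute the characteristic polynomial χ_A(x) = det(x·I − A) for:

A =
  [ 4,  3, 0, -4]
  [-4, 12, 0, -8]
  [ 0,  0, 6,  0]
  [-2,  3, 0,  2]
x^4 - 24*x^3 + 216*x^2 - 864*x + 1296

Expanding det(x·I − A) (e.g. by cofactor expansion or by noting that A is similar to its Jordan form J, which has the same characteristic polynomial as A) gives
  χ_A(x) = x^4 - 24*x^3 + 216*x^2 - 864*x + 1296
which factors as (x - 6)^4. The eigenvalues (with algebraic multiplicities) are λ = 6 with multiplicity 4.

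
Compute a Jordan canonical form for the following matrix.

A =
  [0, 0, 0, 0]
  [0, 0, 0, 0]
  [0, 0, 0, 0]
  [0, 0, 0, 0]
J_1(0) ⊕ J_1(0) ⊕ J_1(0) ⊕ J_1(0)

The characteristic polynomial is
  det(x·I − A) = x^4

Eigenvalues and multiplicities (the geometric multiplicity of λ is n − rank(A − λI), which equals the number of Jordan blocks for λ):
  λ = 0: algebraic multiplicity = 4, geometric multiplicity = 4

Determining the block sizes for each eigenvalue:
  λ = 0: gm = am = 4, so every block has size 1 → block sizes [1, 1, 1, 1]

Assembling the blocks gives a Jordan form
J =
  [0, 0, 0, 0]
  [0, 0, 0, 0]
  [0, 0, 0, 0]
  [0, 0, 0, 0]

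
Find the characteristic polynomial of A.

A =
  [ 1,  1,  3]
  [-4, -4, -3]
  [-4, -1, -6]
x^3 + 9*x^2 + 27*x + 27

Expanding det(x·I − A) (e.g. by cofactor expansion or by noting that A is similar to its Jordan form J, which has the same characteristic polynomial as A) gives
  χ_A(x) = x^3 + 9*x^2 + 27*x + 27
which factors as (x + 3)^3. The eigenvalues (with algebraic multiplicities) are λ = -3 with multiplicity 3.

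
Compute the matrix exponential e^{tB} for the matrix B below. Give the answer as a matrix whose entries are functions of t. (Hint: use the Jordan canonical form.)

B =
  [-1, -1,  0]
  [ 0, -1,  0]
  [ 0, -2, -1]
e^{tB} =
  [exp(-t), -t*exp(-t), 0]
  [0, exp(-t), 0]
  [0, -2*t*exp(-t), exp(-t)]

Strategy: write B = P · J · P⁻¹ where J is a Jordan canonical form, so e^{tB} = P · e^{tJ} · P⁻¹, and e^{tJ} can be computed block-by-block.

B has Jordan form
J =
  [-1,  1,  0]
  [ 0, -1,  0]
  [ 0,  0, -1]
(up to reordering of blocks).

Per-block formulas:
  For a 1×1 block at λ = -1: exp(t · [-1]) = [e^(-1t)].
  For a 2×2 Jordan block J_2(-1): exp(t · J_2(-1)) = e^(-1t)·(I + t·N), where N is the 2×2 nilpotent shift.

After assembling e^{tJ} and conjugating by P, we get:

e^{tB} =
  [exp(-t), -t*exp(-t), 0]
  [0, exp(-t), 0]
  [0, -2*t*exp(-t), exp(-t)]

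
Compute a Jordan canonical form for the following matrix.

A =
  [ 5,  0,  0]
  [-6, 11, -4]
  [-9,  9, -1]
J_2(5) ⊕ J_1(5)

The characteristic polynomial is
  det(x·I − A) = x^3 - 15*x^2 + 75*x - 125 = (x - 5)^3

Eigenvalues and multiplicities (the geometric multiplicity of λ is n − rank(A − λI), which equals the number of Jordan blocks for λ):
  λ = 5: algebraic multiplicity = 3, geometric multiplicity = 2

Determining the block sizes for each eigenvalue:
  λ = 5: 2 blocks summing to 3 forces exactly one block of size 2 and the rest size 1 → block sizes [2, 1]

Assembling the blocks gives a Jordan form
J =
  [5, 1, 0]
  [0, 5, 0]
  [0, 0, 5]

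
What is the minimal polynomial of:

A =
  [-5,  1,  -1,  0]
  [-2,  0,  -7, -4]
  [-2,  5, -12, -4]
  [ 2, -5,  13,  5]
x^4 + 12*x^3 + 42*x^2 + 20*x - 75

The characteristic polynomial is χ_A(x) = (x - 1)*(x + 3)*(x + 5)^2, so the eigenvalues are known. The minimal polynomial is
  m_A(x) = Π_λ (x − λ)^{k_λ}
where k_λ is the size of the *largest* Jordan block for λ (equivalently, the smallest k with (A − λI)^k v = 0 for every generalised eigenvector v of λ).

  λ = -5: largest Jordan block has size 2, contributing (x + 5)^2
  λ = -3: largest Jordan block has size 1, contributing (x + 3)
  λ = 1: largest Jordan block has size 1, contributing (x − 1)

So m_A(x) = (x - 1)*(x + 3)*(x + 5)^2 = x^4 + 12*x^3 + 42*x^2 + 20*x - 75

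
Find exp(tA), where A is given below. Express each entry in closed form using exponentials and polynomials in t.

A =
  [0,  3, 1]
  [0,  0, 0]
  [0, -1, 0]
e^{tA} =
  [1, -t^2/2 + 3*t, t]
  [0, 1, 0]
  [0, -t, 1]

Strategy: write A = P · J · P⁻¹ where J is a Jordan canonical form, so e^{tA} = P · e^{tJ} · P⁻¹, and e^{tJ} can be computed block-by-block.

A has Jordan form
J =
  [0, 1, 0]
  [0, 0, 1]
  [0, 0, 0]
(up to reordering of blocks).

Per-block formulas:
  For a 3×3 Jordan block J_3(0): exp(t · J_3(0)) = e^(0t)·(I + t·N + (t^2/2)·N^2), where N is the 3×3 nilpotent shift.

After assembling e^{tJ} and conjugating by P, we get:

e^{tA} =
  [1, -t^2/2 + 3*t, t]
  [0, 1, 0]
  [0, -t, 1]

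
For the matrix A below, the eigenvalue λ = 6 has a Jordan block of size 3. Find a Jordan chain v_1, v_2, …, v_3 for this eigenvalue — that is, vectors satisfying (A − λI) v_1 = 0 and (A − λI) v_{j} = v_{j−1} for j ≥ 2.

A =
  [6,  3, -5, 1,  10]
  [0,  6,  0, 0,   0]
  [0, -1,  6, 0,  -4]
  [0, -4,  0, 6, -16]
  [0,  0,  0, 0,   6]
A Jordan chain for λ = 6 of length 3:
v_1 = (1, 0, 0, 0, 0)ᵀ
v_2 = (3, 0, -1, -4, 0)ᵀ
v_3 = (0, 1, 0, 0, 0)ᵀ

Let N = A − (6)·I. We want v_3 with N^3 v_3 = 0 but N^2 v_3 ≠ 0; then v_{j-1} := N · v_j for j = 3, …, 2.

Pick v_3 = (0, 1, 0, 0, 0)ᵀ.
Then v_2 = N · v_3 = (3, 0, -1, -4, 0)ᵀ.
Then v_1 = N · v_2 = (1, 0, 0, 0, 0)ᵀ.

Sanity check: (A − (6)·I) v_1 = (0, 0, 0, 0, 0)ᵀ = 0. ✓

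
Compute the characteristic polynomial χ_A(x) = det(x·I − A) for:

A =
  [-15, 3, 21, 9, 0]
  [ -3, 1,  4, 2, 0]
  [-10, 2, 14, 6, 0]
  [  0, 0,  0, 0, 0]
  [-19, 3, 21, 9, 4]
x^5 - 4*x^4

Expanding det(x·I − A) (e.g. by cofactor expansion or by noting that A is similar to its Jordan form J, which has the same characteristic polynomial as A) gives
  χ_A(x) = x^5 - 4*x^4
which factors as x^4*(x - 4). The eigenvalues (with algebraic multiplicities) are λ = 0 with multiplicity 4, λ = 4 with multiplicity 1.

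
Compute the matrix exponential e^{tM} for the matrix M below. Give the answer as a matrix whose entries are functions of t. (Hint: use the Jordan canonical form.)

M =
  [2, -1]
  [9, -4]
e^{tM} =
  [3*t*exp(-t) + exp(-t), -t*exp(-t)]
  [9*t*exp(-t), -3*t*exp(-t) + exp(-t)]

Strategy: write M = P · J · P⁻¹ where J is a Jordan canonical form, so e^{tM} = P · e^{tJ} · P⁻¹, and e^{tJ} can be computed block-by-block.

M has Jordan form
J =
  [-1,  1]
  [ 0, -1]
(up to reordering of blocks).

Per-block formulas:
  For a 2×2 Jordan block J_2(-1): exp(t · J_2(-1)) = e^(-1t)·(I + t·N), where N is the 2×2 nilpotent shift.

After assembling e^{tJ} and conjugating by P, we get:

e^{tM} =
  [3*t*exp(-t) + exp(-t), -t*exp(-t)]
  [9*t*exp(-t), -3*t*exp(-t) + exp(-t)]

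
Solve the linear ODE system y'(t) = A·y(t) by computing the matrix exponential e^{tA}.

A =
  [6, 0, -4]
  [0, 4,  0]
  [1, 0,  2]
e^{tA} =
  [2*t*exp(4*t) + exp(4*t), 0, -4*t*exp(4*t)]
  [0, exp(4*t), 0]
  [t*exp(4*t), 0, -2*t*exp(4*t) + exp(4*t)]

Strategy: write A = P · J · P⁻¹ where J is a Jordan canonical form, so e^{tA} = P · e^{tJ} · P⁻¹, and e^{tJ} can be computed block-by-block.

A has Jordan form
J =
  [4, 1, 0]
  [0, 4, 0]
  [0, 0, 4]
(up to reordering of blocks).

Per-block formulas:
  For a 1×1 block at λ = 4: exp(t · [4]) = [e^(4t)].
  For a 2×2 Jordan block J_2(4): exp(t · J_2(4)) = e^(4t)·(I + t·N), where N is the 2×2 nilpotent shift.

After assembling e^{tJ} and conjugating by P, we get:

e^{tA} =
  [2*t*exp(4*t) + exp(4*t), 0, -4*t*exp(4*t)]
  [0, exp(4*t), 0]
  [t*exp(4*t), 0, -2*t*exp(4*t) + exp(4*t)]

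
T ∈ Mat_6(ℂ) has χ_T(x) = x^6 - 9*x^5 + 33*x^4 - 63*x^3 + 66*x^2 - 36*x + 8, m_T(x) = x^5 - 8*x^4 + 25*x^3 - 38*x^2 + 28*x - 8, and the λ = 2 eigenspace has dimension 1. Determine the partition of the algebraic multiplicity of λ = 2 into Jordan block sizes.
Block sizes for λ = 2: [3]

Step 1 — from the characteristic polynomial, algebraic multiplicity of λ = 2 is 3. From dim ker(T − (2)·I) = 1, there are exactly 1 Jordan blocks for λ = 2.
Step 2 — from the minimal polynomial, the factor (x − 2)^3 tells us the largest block for λ = 2 has size 3.
Step 3 — with total size 3, 1 blocks, and largest block 3, the block sizes (in nonincreasing order) are [3].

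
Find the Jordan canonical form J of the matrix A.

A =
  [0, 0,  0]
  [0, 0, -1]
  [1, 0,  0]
J_3(0)

The characteristic polynomial is
  det(x·I − A) = x^3

Eigenvalues and multiplicities (the geometric multiplicity of λ is n − rank(A − λI), which equals the number of Jordan blocks for λ):
  λ = 0: algebraic multiplicity = 3, geometric multiplicity = 1

Determining the block sizes for each eigenvalue:
  λ = 0: one block (gm = 1), so the single block has size am = 3 → block sizes [3]

Assembling the blocks gives a Jordan form
J =
  [0, 1, 0]
  [0, 0, 1]
  [0, 0, 0]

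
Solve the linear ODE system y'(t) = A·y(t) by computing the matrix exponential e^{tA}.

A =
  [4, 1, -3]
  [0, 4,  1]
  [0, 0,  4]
e^{tA} =
  [exp(4*t), t*exp(4*t), t^2*exp(4*t)/2 - 3*t*exp(4*t)]
  [0, exp(4*t), t*exp(4*t)]
  [0, 0, exp(4*t)]

Strategy: write A = P · J · P⁻¹ where J is a Jordan canonical form, so e^{tA} = P · e^{tJ} · P⁻¹, and e^{tJ} can be computed block-by-block.

A has Jordan form
J =
  [4, 1, 0]
  [0, 4, 1]
  [0, 0, 4]
(up to reordering of blocks).

Per-block formulas:
  For a 3×3 Jordan block J_3(4): exp(t · J_3(4)) = e^(4t)·(I + t·N + (t^2/2)·N^2), where N is the 3×3 nilpotent shift.

After assembling e^{tJ} and conjugating by P, we get:

e^{tA} =
  [exp(4*t), t*exp(4*t), t^2*exp(4*t)/2 - 3*t*exp(4*t)]
  [0, exp(4*t), t*exp(4*t)]
  [0, 0, exp(4*t)]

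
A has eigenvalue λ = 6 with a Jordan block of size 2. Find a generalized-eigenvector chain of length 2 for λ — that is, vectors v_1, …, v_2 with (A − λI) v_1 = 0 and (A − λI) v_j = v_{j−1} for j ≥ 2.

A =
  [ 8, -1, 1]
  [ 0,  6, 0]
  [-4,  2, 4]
A Jordan chain for λ = 6 of length 2:
v_1 = (2, 0, -4)ᵀ
v_2 = (1, 0, 0)ᵀ

Let N = A − (6)·I. We want v_2 with N^2 v_2 = 0 but N^1 v_2 ≠ 0; then v_{j-1} := N · v_j for j = 2, …, 2.

Pick v_2 = (1, 0, 0)ᵀ.
Then v_1 = N · v_2 = (2, 0, -4)ᵀ.

Sanity check: (A − (6)·I) v_1 = (0, 0, 0)ᵀ = 0. ✓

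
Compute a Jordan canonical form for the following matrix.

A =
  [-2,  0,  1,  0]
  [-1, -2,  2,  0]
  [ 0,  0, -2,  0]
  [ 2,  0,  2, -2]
J_3(-2) ⊕ J_1(-2)

The characteristic polynomial is
  det(x·I − A) = x^4 + 8*x^3 + 24*x^2 + 32*x + 16 = (x + 2)^4

Eigenvalues and multiplicities (the geometric multiplicity of λ is n − rank(A − λI), which equals the number of Jordan blocks for λ):
  λ = -2: algebraic multiplicity = 4, geometric multiplicity = 2

Determining the block sizes for each eigenvalue:
  λ = -2: with am = 4 and gm = 2, the partition is not yet determined (e.g. several partitions of 4 into 2 parts exist). Let N = A − (-2)·I. Computing rank(N^1) = 2, rank(N^2) = 1, rank(N^3) = 0; the number of blocks of size ≥ j is rank(N^{j−1}) − rank(N^j), giving [2, 1, 1]. So we have 1 block(s) of size 3, 1 block(s) of size 1 → block sizes [3, 1]

Assembling the blocks gives a Jordan form
J =
  [-2,  1,  0,  0]
  [ 0, -2,  1,  0]
  [ 0,  0, -2,  0]
  [ 0,  0,  0, -2]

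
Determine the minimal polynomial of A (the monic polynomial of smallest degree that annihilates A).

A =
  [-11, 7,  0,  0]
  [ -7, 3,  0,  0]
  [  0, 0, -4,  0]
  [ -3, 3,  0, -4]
x^2 + 8*x + 16

The characteristic polynomial is χ_A(x) = (x + 4)^4, so the eigenvalues are known. The minimal polynomial is
  m_A(x) = Π_λ (x − λ)^{k_λ}
where k_λ is the size of the *largest* Jordan block for λ (equivalently, the smallest k with (A − λI)^k v = 0 for every generalised eigenvector v of λ).

  λ = -4: largest Jordan block has size 2, contributing (x + 4)^2

So m_A(x) = (x + 4)^2 = x^2 + 8*x + 16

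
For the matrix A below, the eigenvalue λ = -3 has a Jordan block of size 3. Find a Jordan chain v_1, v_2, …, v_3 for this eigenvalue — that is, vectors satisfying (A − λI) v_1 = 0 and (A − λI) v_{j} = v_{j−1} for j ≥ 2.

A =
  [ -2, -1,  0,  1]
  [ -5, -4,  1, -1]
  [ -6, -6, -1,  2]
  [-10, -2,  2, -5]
A Jordan chain for λ = -3 of length 3:
v_1 = (-4, 4, -8, 8)ᵀ
v_2 = (1, -5, -6, -10)ᵀ
v_3 = (1, 0, 0, 0)ᵀ

Let N = A − (-3)·I. We want v_3 with N^3 v_3 = 0 but N^2 v_3 ≠ 0; then v_{j-1} := N · v_j for j = 3, …, 2.

Pick v_3 = (1, 0, 0, 0)ᵀ.
Then v_2 = N · v_3 = (1, -5, -6, -10)ᵀ.
Then v_1 = N · v_2 = (-4, 4, -8, 8)ᵀ.

Sanity check: (A − (-3)·I) v_1 = (0, 0, 0, 0)ᵀ = 0. ✓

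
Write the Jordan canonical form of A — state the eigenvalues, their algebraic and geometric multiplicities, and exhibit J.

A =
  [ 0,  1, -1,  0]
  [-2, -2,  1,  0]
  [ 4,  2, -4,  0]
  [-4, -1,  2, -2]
J_3(-2) ⊕ J_1(-2)

The characteristic polynomial is
  det(x·I − A) = x^4 + 8*x^3 + 24*x^2 + 32*x + 16 = (x + 2)^4

Eigenvalues and multiplicities (the geometric multiplicity of λ is n − rank(A − λI), which equals the number of Jordan blocks for λ):
  λ = -2: algebraic multiplicity = 4, geometric multiplicity = 2

Determining the block sizes for each eigenvalue:
  λ = -2: with am = 4 and gm = 2, the partition is not yet determined (e.g. several partitions of 4 into 2 parts exist). Let N = A − (-2)·I. Computing rank(N^1) = 2, rank(N^2) = 1, rank(N^3) = 0; the number of blocks of size ≥ j is rank(N^{j−1}) − rank(N^j), giving [2, 1, 1]. So we have 1 block(s) of size 3, 1 block(s) of size 1 → block sizes [3, 1]

Assembling the blocks gives a Jordan form
J =
  [-2,  1,  0,  0]
  [ 0, -2,  1,  0]
  [ 0,  0, -2,  0]
  [ 0,  0,  0, -2]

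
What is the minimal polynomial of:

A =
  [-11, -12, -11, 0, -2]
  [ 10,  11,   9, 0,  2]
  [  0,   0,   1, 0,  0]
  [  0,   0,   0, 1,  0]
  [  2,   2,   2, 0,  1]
x^3 - x^2 - x + 1

The characteristic polynomial is χ_A(x) = (x - 1)^4*(x + 1), so the eigenvalues are known. The minimal polynomial is
  m_A(x) = Π_λ (x − λ)^{k_λ}
where k_λ is the size of the *largest* Jordan block for λ (equivalently, the smallest k with (A − λI)^k v = 0 for every generalised eigenvector v of λ).

  λ = -1: largest Jordan block has size 1, contributing (x + 1)
  λ = 1: largest Jordan block has size 2, contributing (x − 1)^2

So m_A(x) = (x - 1)^2*(x + 1) = x^3 - x^2 - x + 1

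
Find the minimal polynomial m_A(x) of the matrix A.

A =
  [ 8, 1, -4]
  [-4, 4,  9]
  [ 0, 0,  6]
x^3 - 18*x^2 + 108*x - 216

The characteristic polynomial is χ_A(x) = (x - 6)^3, so the eigenvalues are known. The minimal polynomial is
  m_A(x) = Π_λ (x − λ)^{k_λ}
where k_λ is the size of the *largest* Jordan block for λ (equivalently, the smallest k with (A − λI)^k v = 0 for every generalised eigenvector v of λ).

  λ = 6: largest Jordan block has size 3, contributing (x − 6)^3

So m_A(x) = (x - 6)^3 = x^3 - 18*x^2 + 108*x - 216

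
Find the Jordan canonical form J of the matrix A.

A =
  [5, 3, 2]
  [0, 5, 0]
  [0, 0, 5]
J_2(5) ⊕ J_1(5)

The characteristic polynomial is
  det(x·I − A) = x^3 - 15*x^2 + 75*x - 125 = (x - 5)^3

Eigenvalues and multiplicities (the geometric multiplicity of λ is n − rank(A − λI), which equals the number of Jordan blocks for λ):
  λ = 5: algebraic multiplicity = 3, geometric multiplicity = 2

Determining the block sizes for each eigenvalue:
  λ = 5: 2 blocks summing to 3 forces exactly one block of size 2 and the rest size 1 → block sizes [2, 1]

Assembling the blocks gives a Jordan form
J =
  [5, 1, 0]
  [0, 5, 0]
  [0, 0, 5]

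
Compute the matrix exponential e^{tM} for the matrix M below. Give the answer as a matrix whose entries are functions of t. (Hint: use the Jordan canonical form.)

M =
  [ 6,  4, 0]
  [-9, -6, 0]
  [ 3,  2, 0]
e^{tM} =
  [6*t + 1, 4*t, 0]
  [-9*t, 1 - 6*t, 0]
  [3*t, 2*t, 1]

Strategy: write M = P · J · P⁻¹ where J is a Jordan canonical form, so e^{tM} = P · e^{tJ} · P⁻¹, and e^{tJ} can be computed block-by-block.

M has Jordan form
J =
  [0, 1, 0]
  [0, 0, 0]
  [0, 0, 0]
(up to reordering of blocks).

Per-block formulas:
  For a 2×2 Jordan block J_2(0): exp(t · J_2(0)) = e^(0t)·(I + t·N), where N is the 2×2 nilpotent shift.
  For a 1×1 block at λ = 0: exp(t · [0]) = [e^(0t)].

After assembling e^{tJ} and conjugating by P, we get:

e^{tM} =
  [6*t + 1, 4*t, 0]
  [-9*t, 1 - 6*t, 0]
  [3*t, 2*t, 1]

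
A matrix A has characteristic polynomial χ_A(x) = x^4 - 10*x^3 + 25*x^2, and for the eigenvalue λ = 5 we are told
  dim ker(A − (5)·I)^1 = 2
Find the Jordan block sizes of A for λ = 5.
Block sizes for λ = 5: [1, 1]

From the dimensions of kernels of powers, the number of Jordan blocks of size at least j is d_j − d_{j−1} where d_j = dim ker(N^j) (with d_0 = 0). Computing the differences gives [2].
The number of blocks of size exactly k is (#blocks of size ≥ k) − (#blocks of size ≥ k + 1), so the partition is: 2 block(s) of size 1.
In nonincreasing order the block sizes are [1, 1].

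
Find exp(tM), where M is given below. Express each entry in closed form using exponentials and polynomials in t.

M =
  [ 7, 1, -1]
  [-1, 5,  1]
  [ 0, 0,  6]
e^{tM} =
  [t*exp(6*t) + exp(6*t), t*exp(6*t), -t*exp(6*t)]
  [-t*exp(6*t), -t*exp(6*t) + exp(6*t), t*exp(6*t)]
  [0, 0, exp(6*t)]

Strategy: write M = P · J · P⁻¹ where J is a Jordan canonical form, so e^{tM} = P · e^{tJ} · P⁻¹, and e^{tJ} can be computed block-by-block.

M has Jordan form
J =
  [6, 1, 0]
  [0, 6, 0]
  [0, 0, 6]
(up to reordering of blocks).

Per-block formulas:
  For a 1×1 block at λ = 6: exp(t · [6]) = [e^(6t)].
  For a 2×2 Jordan block J_2(6): exp(t · J_2(6)) = e^(6t)·(I + t·N), where N is the 2×2 nilpotent shift.

After assembling e^{tJ} and conjugating by P, we get:

e^{tM} =
  [t*exp(6*t) + exp(6*t), t*exp(6*t), -t*exp(6*t)]
  [-t*exp(6*t), -t*exp(6*t) + exp(6*t), t*exp(6*t)]
  [0, 0, exp(6*t)]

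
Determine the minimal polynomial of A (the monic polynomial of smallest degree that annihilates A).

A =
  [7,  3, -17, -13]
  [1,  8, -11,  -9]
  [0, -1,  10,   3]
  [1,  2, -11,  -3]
x^4 - 22*x^3 + 181*x^2 - 660*x + 900

The characteristic polynomial is χ_A(x) = (x - 6)^2*(x - 5)^2, so the eigenvalues are known. The minimal polynomial is
  m_A(x) = Π_λ (x − λ)^{k_λ}
where k_λ is the size of the *largest* Jordan block for λ (equivalently, the smallest k with (A − λI)^k v = 0 for every generalised eigenvector v of λ).

  λ = 5: largest Jordan block has size 2, contributing (x − 5)^2
  λ = 6: largest Jordan block has size 2, contributing (x − 6)^2

So m_A(x) = (x - 6)^2*(x - 5)^2 = x^4 - 22*x^3 + 181*x^2 - 660*x + 900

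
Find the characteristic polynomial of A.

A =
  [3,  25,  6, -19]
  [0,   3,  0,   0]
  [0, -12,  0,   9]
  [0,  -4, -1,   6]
x^4 - 12*x^3 + 54*x^2 - 108*x + 81

Expanding det(x·I − A) (e.g. by cofactor expansion or by noting that A is similar to its Jordan form J, which has the same characteristic polynomial as A) gives
  χ_A(x) = x^4 - 12*x^3 + 54*x^2 - 108*x + 81
which factors as (x - 3)^4. The eigenvalues (with algebraic multiplicities) are λ = 3 with multiplicity 4.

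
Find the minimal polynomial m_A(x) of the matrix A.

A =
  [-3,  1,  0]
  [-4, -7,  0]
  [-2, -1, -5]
x^2 + 10*x + 25

The characteristic polynomial is χ_A(x) = (x + 5)^3, so the eigenvalues are known. The minimal polynomial is
  m_A(x) = Π_λ (x − λ)^{k_λ}
where k_λ is the size of the *largest* Jordan block for λ (equivalently, the smallest k with (A − λI)^k v = 0 for every generalised eigenvector v of λ).

  λ = -5: largest Jordan block has size 2, contributing (x + 5)^2

So m_A(x) = (x + 5)^2 = x^2 + 10*x + 25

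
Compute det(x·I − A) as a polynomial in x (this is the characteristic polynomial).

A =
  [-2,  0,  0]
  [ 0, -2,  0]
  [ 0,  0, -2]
x^3 + 6*x^2 + 12*x + 8

Expanding det(x·I − A) (e.g. by cofactor expansion or by noting that A is similar to its Jordan form J, which has the same characteristic polynomial as A) gives
  χ_A(x) = x^3 + 6*x^2 + 12*x + 8
which factors as (x + 2)^3. The eigenvalues (with algebraic multiplicities) are λ = -2 with multiplicity 3.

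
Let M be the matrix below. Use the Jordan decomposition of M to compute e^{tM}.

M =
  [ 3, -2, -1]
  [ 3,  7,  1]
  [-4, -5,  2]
e^{tM} =
  [-t^2*exp(4*t)/2 - t*exp(4*t) + exp(4*t), t^2*exp(4*t)/2 - 2*t*exp(4*t), t^2*exp(4*t)/2 - t*exp(4*t)]
  [t^2*exp(4*t) + 3*t*exp(4*t), -t^2*exp(4*t) + 3*t*exp(4*t) + exp(4*t), -t^2*exp(4*t) + t*exp(4*t)]
  [-3*t^2*exp(4*t)/2 - 4*t*exp(4*t), 3*t^2*exp(4*t)/2 - 5*t*exp(4*t), 3*t^2*exp(4*t)/2 - 2*t*exp(4*t) + exp(4*t)]

Strategy: write M = P · J · P⁻¹ where J is a Jordan canonical form, so e^{tM} = P · e^{tJ} · P⁻¹, and e^{tJ} can be computed block-by-block.

M has Jordan form
J =
  [4, 1, 0]
  [0, 4, 1]
  [0, 0, 4]
(up to reordering of blocks).

Per-block formulas:
  For a 3×3 Jordan block J_3(4): exp(t · J_3(4)) = e^(4t)·(I + t·N + (t^2/2)·N^2), where N is the 3×3 nilpotent shift.

After assembling e^{tJ} and conjugating by P, we get:

e^{tM} =
  [-t^2*exp(4*t)/2 - t*exp(4*t) + exp(4*t), t^2*exp(4*t)/2 - 2*t*exp(4*t), t^2*exp(4*t)/2 - t*exp(4*t)]
  [t^2*exp(4*t) + 3*t*exp(4*t), -t^2*exp(4*t) + 3*t*exp(4*t) + exp(4*t), -t^2*exp(4*t) + t*exp(4*t)]
  [-3*t^2*exp(4*t)/2 - 4*t*exp(4*t), 3*t^2*exp(4*t)/2 - 5*t*exp(4*t), 3*t^2*exp(4*t)/2 - 2*t*exp(4*t) + exp(4*t)]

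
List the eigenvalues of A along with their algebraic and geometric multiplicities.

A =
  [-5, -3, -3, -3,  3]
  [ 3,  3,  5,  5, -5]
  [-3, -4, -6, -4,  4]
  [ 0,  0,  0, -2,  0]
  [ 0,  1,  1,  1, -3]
λ = -5: alg = 1, geom = 1; λ = -2: alg = 4, geom = 3

Step 1 — factor the characteristic polynomial to read off the algebraic multiplicities:
  χ_A(x) = (x + 2)^4*(x + 5)

Step 2 — compute geometric multiplicities via the rank-nullity identity g(λ) = n − rank(A − λI):
  rank(A − (-5)·I) = 4, so dim ker(A − (-5)·I) = n − 4 = 1
  rank(A − (-2)·I) = 2, so dim ker(A − (-2)·I) = n − 2 = 3

Summary:
  λ = -5: algebraic multiplicity = 1, geometric multiplicity = 1
  λ = -2: algebraic multiplicity = 4, geometric multiplicity = 3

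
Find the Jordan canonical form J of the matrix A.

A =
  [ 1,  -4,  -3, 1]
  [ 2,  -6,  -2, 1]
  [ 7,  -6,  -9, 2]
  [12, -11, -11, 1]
J_1(-4) ⊕ J_3(-3)

The characteristic polynomial is
  det(x·I − A) = x^4 + 13*x^3 + 63*x^2 + 135*x + 108 = (x + 3)^3*(x + 4)

Eigenvalues and multiplicities (the geometric multiplicity of λ is n − rank(A − λI), which equals the number of Jordan blocks for λ):
  λ = -4: algebraic multiplicity = 1, geometric multiplicity = 1
  λ = -3: algebraic multiplicity = 3, geometric multiplicity = 1

Determining the block sizes for each eigenvalue:
  λ = -4: one block (gm = 1), so the single block has size am = 1 → block sizes [1]
  λ = -3: one block (gm = 1), so the single block has size am = 3 → block sizes [3]

Assembling the blocks gives a Jordan form
J =
  [-4,  0,  0,  0]
  [ 0, -3,  1,  0]
  [ 0,  0, -3,  1]
  [ 0,  0,  0, -3]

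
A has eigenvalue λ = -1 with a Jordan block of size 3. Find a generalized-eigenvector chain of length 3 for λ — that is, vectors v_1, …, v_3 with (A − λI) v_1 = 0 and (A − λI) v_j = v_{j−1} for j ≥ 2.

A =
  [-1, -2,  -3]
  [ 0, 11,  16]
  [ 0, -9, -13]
A Jordan chain for λ = -1 of length 3:
v_1 = (3, 0, 0)ᵀ
v_2 = (-2, 12, -9)ᵀ
v_3 = (0, 1, 0)ᵀ

Let N = A − (-1)·I. We want v_3 with N^3 v_3 = 0 but N^2 v_3 ≠ 0; then v_{j-1} := N · v_j for j = 3, …, 2.

Pick v_3 = (0, 1, 0)ᵀ.
Then v_2 = N · v_3 = (-2, 12, -9)ᵀ.
Then v_1 = N · v_2 = (3, 0, 0)ᵀ.

Sanity check: (A − (-1)·I) v_1 = (0, 0, 0)ᵀ = 0. ✓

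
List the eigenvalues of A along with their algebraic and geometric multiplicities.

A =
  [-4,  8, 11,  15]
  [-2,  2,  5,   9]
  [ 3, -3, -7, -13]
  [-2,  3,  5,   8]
λ = -1: alg = 1, geom = 1; λ = 0: alg = 3, geom = 1

Step 1 — factor the characteristic polynomial to read off the algebraic multiplicities:
  χ_A(x) = x^3*(x + 1)

Step 2 — compute geometric multiplicities via the rank-nullity identity g(λ) = n − rank(A − λI):
  rank(A − (-1)·I) = 3, so dim ker(A − (-1)·I) = n − 3 = 1
  rank(A − (0)·I) = 3, so dim ker(A − (0)·I) = n − 3 = 1

Summary:
  λ = -1: algebraic multiplicity = 1, geometric multiplicity = 1
  λ = 0: algebraic multiplicity = 3, geometric multiplicity = 1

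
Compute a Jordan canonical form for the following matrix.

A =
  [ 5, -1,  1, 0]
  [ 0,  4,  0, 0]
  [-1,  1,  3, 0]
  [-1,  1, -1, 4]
J_2(4) ⊕ J_1(4) ⊕ J_1(4)

The characteristic polynomial is
  det(x·I − A) = x^4 - 16*x^3 + 96*x^2 - 256*x + 256 = (x - 4)^4

Eigenvalues and multiplicities (the geometric multiplicity of λ is n − rank(A − λI), which equals the number of Jordan blocks for λ):
  λ = 4: algebraic multiplicity = 4, geometric multiplicity = 3

Determining the block sizes for each eigenvalue:
  λ = 4: 3 blocks summing to 4 forces exactly one block of size 2 and the rest size 1 → block sizes [2, 1, 1]

Assembling the blocks gives a Jordan form
J =
  [4, 1, 0, 0]
  [0, 4, 0, 0]
  [0, 0, 4, 0]
  [0, 0, 0, 4]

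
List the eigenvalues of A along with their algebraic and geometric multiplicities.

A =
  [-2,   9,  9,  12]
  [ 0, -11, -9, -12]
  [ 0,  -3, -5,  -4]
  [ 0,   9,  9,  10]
λ = -2: alg = 4, geom = 3

Step 1 — factor the characteristic polynomial to read off the algebraic multiplicities:
  χ_A(x) = (x + 2)^4

Step 2 — compute geometric multiplicities via the rank-nullity identity g(λ) = n − rank(A − λI):
  rank(A − (-2)·I) = 1, so dim ker(A − (-2)·I) = n − 1 = 3

Summary:
  λ = -2: algebraic multiplicity = 4, geometric multiplicity = 3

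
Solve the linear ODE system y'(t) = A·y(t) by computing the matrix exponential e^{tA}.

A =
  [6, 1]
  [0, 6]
e^{tA} =
  [exp(6*t), t*exp(6*t)]
  [0, exp(6*t)]

Strategy: write A = P · J · P⁻¹ where J is a Jordan canonical form, so e^{tA} = P · e^{tJ} · P⁻¹, and e^{tJ} can be computed block-by-block.

A has Jordan form
J =
  [6, 1]
  [0, 6]
(up to reordering of blocks).

Per-block formulas:
  For a 2×2 Jordan block J_2(6): exp(t · J_2(6)) = e^(6t)·(I + t·N), where N is the 2×2 nilpotent shift.

After assembling e^{tJ} and conjugating by P, we get:

e^{tA} =
  [exp(6*t), t*exp(6*t)]
  [0, exp(6*t)]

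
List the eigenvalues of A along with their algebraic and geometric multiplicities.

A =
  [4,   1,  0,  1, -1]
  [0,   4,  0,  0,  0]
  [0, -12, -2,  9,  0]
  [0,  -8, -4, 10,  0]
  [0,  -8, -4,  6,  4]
λ = 4: alg = 5, geom = 3

Step 1 — factor the characteristic polynomial to read off the algebraic multiplicities:
  χ_A(x) = (x - 4)^5

Step 2 — compute geometric multiplicities via the rank-nullity identity g(λ) = n − rank(A − λI):
  rank(A − (4)·I) = 2, so dim ker(A − (4)·I) = n − 2 = 3

Summary:
  λ = 4: algebraic multiplicity = 5, geometric multiplicity = 3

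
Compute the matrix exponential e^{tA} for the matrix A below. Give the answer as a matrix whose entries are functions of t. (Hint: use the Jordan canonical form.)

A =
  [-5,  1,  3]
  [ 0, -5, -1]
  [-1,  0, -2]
e^{tA} =
  [-t^2*exp(-4*t) - t*exp(-4*t) + exp(-4*t), -t^2*exp(-4*t) + t*exp(-4*t), t^2*exp(-4*t) + 3*t*exp(-4*t)]
  [t^2*exp(-4*t)/2, t^2*exp(-4*t)/2 - t*exp(-4*t) + exp(-4*t), -t^2*exp(-4*t)/2 - t*exp(-4*t)]
  [-t^2*exp(-4*t)/2 - t*exp(-4*t), -t^2*exp(-4*t)/2, t^2*exp(-4*t)/2 + 2*t*exp(-4*t) + exp(-4*t)]

Strategy: write A = P · J · P⁻¹ where J is a Jordan canonical form, so e^{tA} = P · e^{tJ} · P⁻¹, and e^{tJ} can be computed block-by-block.

A has Jordan form
J =
  [-4,  1,  0]
  [ 0, -4,  1]
  [ 0,  0, -4]
(up to reordering of blocks).

Per-block formulas:
  For a 3×3 Jordan block J_3(-4): exp(t · J_3(-4)) = e^(-4t)·(I + t·N + (t^2/2)·N^2), where N is the 3×3 nilpotent shift.

After assembling e^{tJ} and conjugating by P, we get:

e^{tA} =
  [-t^2*exp(-4*t) - t*exp(-4*t) + exp(-4*t), -t^2*exp(-4*t) + t*exp(-4*t), t^2*exp(-4*t) + 3*t*exp(-4*t)]
  [t^2*exp(-4*t)/2, t^2*exp(-4*t)/2 - t*exp(-4*t) + exp(-4*t), -t^2*exp(-4*t)/2 - t*exp(-4*t)]
  [-t^2*exp(-4*t)/2 - t*exp(-4*t), -t^2*exp(-4*t)/2, t^2*exp(-4*t)/2 + 2*t*exp(-4*t) + exp(-4*t)]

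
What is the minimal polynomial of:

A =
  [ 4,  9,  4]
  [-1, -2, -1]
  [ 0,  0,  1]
x^3 - 3*x^2 + 3*x - 1

The characteristic polynomial is χ_A(x) = (x - 1)^3, so the eigenvalues are known. The minimal polynomial is
  m_A(x) = Π_λ (x − λ)^{k_λ}
where k_λ is the size of the *largest* Jordan block for λ (equivalently, the smallest k with (A − λI)^k v = 0 for every generalised eigenvector v of λ).

  λ = 1: largest Jordan block has size 3, contributing (x − 1)^3

So m_A(x) = (x - 1)^3 = x^3 - 3*x^2 + 3*x - 1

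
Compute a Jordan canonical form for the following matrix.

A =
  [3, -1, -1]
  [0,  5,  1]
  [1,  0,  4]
J_3(4)

The characteristic polynomial is
  det(x·I − A) = x^3 - 12*x^2 + 48*x - 64 = (x - 4)^3

Eigenvalues and multiplicities (the geometric multiplicity of λ is n − rank(A − λI), which equals the number of Jordan blocks for λ):
  λ = 4: algebraic multiplicity = 3, geometric multiplicity = 1

Determining the block sizes for each eigenvalue:
  λ = 4: one block (gm = 1), so the single block has size am = 3 → block sizes [3]

Assembling the blocks gives a Jordan form
J =
  [4, 1, 0]
  [0, 4, 1]
  [0, 0, 4]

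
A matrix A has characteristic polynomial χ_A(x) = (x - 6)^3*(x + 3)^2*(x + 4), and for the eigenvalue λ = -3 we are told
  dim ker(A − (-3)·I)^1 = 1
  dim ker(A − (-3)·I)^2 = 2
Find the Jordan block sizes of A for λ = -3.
Block sizes for λ = -3: [2]

From the dimensions of kernels of powers, the number of Jordan blocks of size at least j is d_j − d_{j−1} where d_j = dim ker(N^j) (with d_0 = 0). Computing the differences gives [1, 1].
The number of blocks of size exactly k is (#blocks of size ≥ k) − (#blocks of size ≥ k + 1), so the partition is: 1 block(s) of size 2.
In nonincreasing order the block sizes are [2].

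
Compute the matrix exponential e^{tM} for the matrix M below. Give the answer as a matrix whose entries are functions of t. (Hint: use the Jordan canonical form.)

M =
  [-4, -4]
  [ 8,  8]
e^{tM} =
  [2 - exp(4*t), 1 - exp(4*t)]
  [2*exp(4*t) - 2, 2*exp(4*t) - 1]

Strategy: write M = P · J · P⁻¹ where J is a Jordan canonical form, so e^{tM} = P · e^{tJ} · P⁻¹, and e^{tJ} can be computed block-by-block.

M has Jordan form
J =
  [0, 0]
  [0, 4]
(up to reordering of blocks).

Per-block formulas:
  For a 1×1 block at λ = 4: exp(t · [4]) = [e^(4t)].
  For a 1×1 block at λ = 0: exp(t · [0]) = [e^(0t)].

After assembling e^{tJ} and conjugating by P, we get:

e^{tM} =
  [2 - exp(4*t), 1 - exp(4*t)]
  [2*exp(4*t) - 2, 2*exp(4*t) - 1]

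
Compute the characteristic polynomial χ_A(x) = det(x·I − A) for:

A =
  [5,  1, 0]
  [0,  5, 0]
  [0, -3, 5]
x^3 - 15*x^2 + 75*x - 125

Expanding det(x·I − A) (e.g. by cofactor expansion or by noting that A is similar to its Jordan form J, which has the same characteristic polynomial as A) gives
  χ_A(x) = x^3 - 15*x^2 + 75*x - 125
which factors as (x - 5)^3. The eigenvalues (with algebraic multiplicities) are λ = 5 with multiplicity 3.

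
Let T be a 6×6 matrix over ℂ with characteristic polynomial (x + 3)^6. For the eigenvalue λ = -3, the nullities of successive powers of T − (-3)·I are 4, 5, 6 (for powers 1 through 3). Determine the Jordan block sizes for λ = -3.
Block sizes for λ = -3: [3, 1, 1, 1]

From the dimensions of kernels of powers, the number of Jordan blocks of size at least j is d_j − d_{j−1} where d_j = dim ker(N^j) (with d_0 = 0). Computing the differences gives [4, 1, 1].
The number of blocks of size exactly k is (#blocks of size ≥ k) − (#blocks of size ≥ k + 1), so the partition is: 3 block(s) of size 1, 1 block(s) of size 3.
In nonincreasing order the block sizes are [3, 1, 1, 1].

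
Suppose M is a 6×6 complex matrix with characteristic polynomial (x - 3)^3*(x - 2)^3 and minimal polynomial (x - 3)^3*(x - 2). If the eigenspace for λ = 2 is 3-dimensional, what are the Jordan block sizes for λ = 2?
Block sizes for λ = 2: [1, 1, 1]

Step 1 — from the characteristic polynomial, algebraic multiplicity of λ = 2 is 3. From dim ker(M − (2)·I) = 3, there are exactly 3 Jordan blocks for λ = 2.
Step 2 — from the minimal polynomial, the factor (x − 2) tells us the largest block for λ = 2 has size 1.
Step 3 — with total size 3, 3 blocks, and largest block 1, the block sizes (in nonincreasing order) are [1, 1, 1].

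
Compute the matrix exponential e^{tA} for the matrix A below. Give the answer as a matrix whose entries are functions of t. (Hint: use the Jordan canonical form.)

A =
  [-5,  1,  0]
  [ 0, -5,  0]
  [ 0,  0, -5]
e^{tA} =
  [exp(-5*t), t*exp(-5*t), 0]
  [0, exp(-5*t), 0]
  [0, 0, exp(-5*t)]

Strategy: write A = P · J · P⁻¹ where J is a Jordan canonical form, so e^{tA} = P · e^{tJ} · P⁻¹, and e^{tJ} can be computed block-by-block.

A has Jordan form
J =
  [-5,  1,  0]
  [ 0, -5,  0]
  [ 0,  0, -5]
(up to reordering of blocks).

Per-block formulas:
  For a 1×1 block at λ = -5: exp(t · [-5]) = [e^(-5t)].
  For a 2×2 Jordan block J_2(-5): exp(t · J_2(-5)) = e^(-5t)·(I + t·N), where N is the 2×2 nilpotent shift.

After assembling e^{tJ} and conjugating by P, we get:

e^{tA} =
  [exp(-5*t), t*exp(-5*t), 0]
  [0, exp(-5*t), 0]
  [0, 0, exp(-5*t)]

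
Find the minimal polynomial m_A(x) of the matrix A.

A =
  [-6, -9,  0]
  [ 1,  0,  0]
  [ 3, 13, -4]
x^3 + 10*x^2 + 33*x + 36

The characteristic polynomial is χ_A(x) = (x + 3)^2*(x + 4), so the eigenvalues are known. The minimal polynomial is
  m_A(x) = Π_λ (x − λ)^{k_λ}
where k_λ is the size of the *largest* Jordan block for λ (equivalently, the smallest k with (A − λI)^k v = 0 for every generalised eigenvector v of λ).

  λ = -4: largest Jordan block has size 1, contributing (x + 4)
  λ = -3: largest Jordan block has size 2, contributing (x + 3)^2

So m_A(x) = (x + 3)^2*(x + 4) = x^3 + 10*x^2 + 33*x + 36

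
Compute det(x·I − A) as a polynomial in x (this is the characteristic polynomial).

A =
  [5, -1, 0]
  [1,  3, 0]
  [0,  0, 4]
x^3 - 12*x^2 + 48*x - 64

Expanding det(x·I − A) (e.g. by cofactor expansion or by noting that A is similar to its Jordan form J, which has the same characteristic polynomial as A) gives
  χ_A(x) = x^3 - 12*x^2 + 48*x - 64
which factors as (x - 4)^3. The eigenvalues (with algebraic multiplicities) are λ = 4 with multiplicity 3.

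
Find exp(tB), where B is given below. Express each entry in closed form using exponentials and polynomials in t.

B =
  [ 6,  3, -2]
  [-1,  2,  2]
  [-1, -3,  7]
e^{tB} =
  [t*exp(5*t) + exp(5*t), 3*t*exp(5*t), -2*t*exp(5*t)]
  [-t*exp(5*t), -3*t*exp(5*t) + exp(5*t), 2*t*exp(5*t)]
  [-t*exp(5*t), -3*t*exp(5*t), 2*t*exp(5*t) + exp(5*t)]

Strategy: write B = P · J · P⁻¹ where J is a Jordan canonical form, so e^{tB} = P · e^{tJ} · P⁻¹, and e^{tJ} can be computed block-by-block.

B has Jordan form
J =
  [5, 1, 0]
  [0, 5, 0]
  [0, 0, 5]
(up to reordering of blocks).

Per-block formulas:
  For a 2×2 Jordan block J_2(5): exp(t · J_2(5)) = e^(5t)·(I + t·N), where N is the 2×2 nilpotent shift.
  For a 1×1 block at λ = 5: exp(t · [5]) = [e^(5t)].

After assembling e^{tJ} and conjugating by P, we get:

e^{tB} =
  [t*exp(5*t) + exp(5*t), 3*t*exp(5*t), -2*t*exp(5*t)]
  [-t*exp(5*t), -3*t*exp(5*t) + exp(5*t), 2*t*exp(5*t)]
  [-t*exp(5*t), -3*t*exp(5*t), 2*t*exp(5*t) + exp(5*t)]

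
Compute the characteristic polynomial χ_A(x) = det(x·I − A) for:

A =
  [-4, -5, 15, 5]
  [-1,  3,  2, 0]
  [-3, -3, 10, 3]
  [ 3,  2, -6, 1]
x^4 - 10*x^3 + 36*x^2 - 54*x + 27

Expanding det(x·I − A) (e.g. by cofactor expansion or by noting that A is similar to its Jordan form J, which has the same characteristic polynomial as A) gives
  χ_A(x) = x^4 - 10*x^3 + 36*x^2 - 54*x + 27
which factors as (x - 3)^3*(x - 1). The eigenvalues (with algebraic multiplicities) are λ = 1 with multiplicity 1, λ = 3 with multiplicity 3.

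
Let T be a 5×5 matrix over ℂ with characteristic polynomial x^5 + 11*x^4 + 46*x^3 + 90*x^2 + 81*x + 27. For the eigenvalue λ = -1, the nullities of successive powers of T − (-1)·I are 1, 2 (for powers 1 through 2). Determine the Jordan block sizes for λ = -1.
Block sizes for λ = -1: [2]

From the dimensions of kernels of powers, the number of Jordan blocks of size at least j is d_j − d_{j−1} where d_j = dim ker(N^j) (with d_0 = 0). Computing the differences gives [1, 1].
The number of blocks of size exactly k is (#blocks of size ≥ k) − (#blocks of size ≥ k + 1), so the partition is: 1 block(s) of size 2.
In nonincreasing order the block sizes are [2].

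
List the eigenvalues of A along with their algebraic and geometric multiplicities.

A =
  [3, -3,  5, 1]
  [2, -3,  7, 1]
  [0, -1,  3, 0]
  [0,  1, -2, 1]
λ = 1: alg = 4, geom = 2

Step 1 — factor the characteristic polynomial to read off the algebraic multiplicities:
  χ_A(x) = (x - 1)^4

Step 2 — compute geometric multiplicities via the rank-nullity identity g(λ) = n − rank(A − λI):
  rank(A − (1)·I) = 2, so dim ker(A − (1)·I) = n − 2 = 2

Summary:
  λ = 1: algebraic multiplicity = 4, geometric multiplicity = 2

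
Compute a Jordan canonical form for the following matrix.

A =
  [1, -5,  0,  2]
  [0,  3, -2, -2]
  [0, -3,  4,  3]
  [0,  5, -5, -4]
J_2(1) ⊕ J_2(1)

The characteristic polynomial is
  det(x·I − A) = x^4 - 4*x^3 + 6*x^2 - 4*x + 1 = (x - 1)^4

Eigenvalues and multiplicities (the geometric multiplicity of λ is n − rank(A − λI), which equals the number of Jordan blocks for λ):
  λ = 1: algebraic multiplicity = 4, geometric multiplicity = 2

Determining the block sizes for each eigenvalue:
  λ = 1: with am = 4 and gm = 2, the partition is not yet determined (e.g. several partitions of 4 into 2 parts exist). Let N = A − (1)·I. Computing rank(N^1) = 2, rank(N^2) = 0; the number of blocks of size ≥ j is rank(N^{j−1}) − rank(N^j), giving [2, 2]. So we have 2 block(s) of size 2 → block sizes [2, 2]

Assembling the blocks gives a Jordan form
J =
  [1, 1, 0, 0]
  [0, 1, 0, 0]
  [0, 0, 1, 1]
  [0, 0, 0, 1]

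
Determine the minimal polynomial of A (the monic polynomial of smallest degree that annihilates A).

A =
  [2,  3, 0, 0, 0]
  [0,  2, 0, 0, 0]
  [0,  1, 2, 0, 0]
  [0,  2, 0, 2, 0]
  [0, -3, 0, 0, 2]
x^2 - 4*x + 4

The characteristic polynomial is χ_A(x) = (x - 2)^5, so the eigenvalues are known. The minimal polynomial is
  m_A(x) = Π_λ (x − λ)^{k_λ}
where k_λ is the size of the *largest* Jordan block for λ (equivalently, the smallest k with (A − λI)^k v = 0 for every generalised eigenvector v of λ).

  λ = 2: largest Jordan block has size 2, contributing (x − 2)^2

So m_A(x) = (x - 2)^2 = x^2 - 4*x + 4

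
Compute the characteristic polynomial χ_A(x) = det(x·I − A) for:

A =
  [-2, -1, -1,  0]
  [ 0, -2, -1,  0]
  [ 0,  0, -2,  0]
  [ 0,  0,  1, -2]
x^4 + 8*x^3 + 24*x^2 + 32*x + 16

Expanding det(x·I − A) (e.g. by cofactor expansion or by noting that A is similar to its Jordan form J, which has the same characteristic polynomial as A) gives
  χ_A(x) = x^4 + 8*x^3 + 24*x^2 + 32*x + 16
which factors as (x + 2)^4. The eigenvalues (with algebraic multiplicities) are λ = -2 with multiplicity 4.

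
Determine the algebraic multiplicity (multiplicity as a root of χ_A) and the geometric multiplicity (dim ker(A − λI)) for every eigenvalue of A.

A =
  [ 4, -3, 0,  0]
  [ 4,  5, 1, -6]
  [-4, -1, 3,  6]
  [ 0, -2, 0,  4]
λ = 4: alg = 4, geom = 2

Step 1 — factor the characteristic polynomial to read off the algebraic multiplicities:
  χ_A(x) = (x - 4)^4

Step 2 — compute geometric multiplicities via the rank-nullity identity g(λ) = n − rank(A − λI):
  rank(A − (4)·I) = 2, so dim ker(A − (4)·I) = n − 2 = 2

Summary:
  λ = 4: algebraic multiplicity = 4, geometric multiplicity = 2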